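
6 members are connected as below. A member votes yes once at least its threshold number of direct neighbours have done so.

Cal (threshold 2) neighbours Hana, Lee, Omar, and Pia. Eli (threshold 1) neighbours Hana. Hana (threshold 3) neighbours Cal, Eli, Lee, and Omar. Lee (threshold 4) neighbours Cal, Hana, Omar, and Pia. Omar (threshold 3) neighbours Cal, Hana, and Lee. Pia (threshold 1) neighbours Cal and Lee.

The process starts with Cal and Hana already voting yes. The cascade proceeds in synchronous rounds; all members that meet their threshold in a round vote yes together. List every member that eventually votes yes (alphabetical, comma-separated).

Round 1 — Cal, Hana vote yes (initial).
Round 2 — checking thresholds:
  Eli: 1 of 1 neighbours ≥ 1, votes yes.
  Lee: 2 of 4 neighbours < 4, holds.
  Omar: 2 of 3 neighbours < 3, holds.
  Pia: 1 of 2 neighbours ≥ 1, votes yes.
Round 3 — no new yes votes; cascade stops.

Cal, Eli, Hana, Pia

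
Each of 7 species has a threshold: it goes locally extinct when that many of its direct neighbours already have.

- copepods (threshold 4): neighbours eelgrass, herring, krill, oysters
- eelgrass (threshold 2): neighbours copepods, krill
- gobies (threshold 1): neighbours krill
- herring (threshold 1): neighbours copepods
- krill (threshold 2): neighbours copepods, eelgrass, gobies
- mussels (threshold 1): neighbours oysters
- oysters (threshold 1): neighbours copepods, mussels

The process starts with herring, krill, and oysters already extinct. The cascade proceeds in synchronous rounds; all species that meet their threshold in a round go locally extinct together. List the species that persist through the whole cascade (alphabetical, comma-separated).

copepods, eelgrass

Round 1 — herring, krill, oysters go locally extinct (initial).
Round 2 — checking thresholds:
  copepods: 3 of 4 neighbours < 4, below threshold.
  eelgrass: 1 of 2 neighbours < 2, below threshold.
  gobies: 1 of 1 neighbours ≥ 1, goes locally extinct.
  mussels: 1 of 1 neighbours ≥ 1, goes locally extinct.
Round 3 — no new extinctions; cascade stops.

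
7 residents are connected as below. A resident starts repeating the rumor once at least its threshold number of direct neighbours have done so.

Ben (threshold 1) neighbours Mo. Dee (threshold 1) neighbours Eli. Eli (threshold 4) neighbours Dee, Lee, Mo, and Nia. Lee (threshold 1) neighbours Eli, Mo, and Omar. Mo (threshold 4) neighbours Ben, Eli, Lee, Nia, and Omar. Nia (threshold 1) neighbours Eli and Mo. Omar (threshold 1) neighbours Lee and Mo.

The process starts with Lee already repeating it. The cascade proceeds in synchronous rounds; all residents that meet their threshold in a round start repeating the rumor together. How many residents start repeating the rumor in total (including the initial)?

Round 1 — Lee starts repeating the rumor (initial).
Round 2 — checking thresholds:
  Eli: 1 of 4 neighbours < 4, below threshold.
  Mo: 1 of 5 neighbours < 4, below threshold.
  Omar: 1 of 2 neighbours ≥ 1, starts repeating the rumor.
Round 3 — no new spreads; cascade stops.

2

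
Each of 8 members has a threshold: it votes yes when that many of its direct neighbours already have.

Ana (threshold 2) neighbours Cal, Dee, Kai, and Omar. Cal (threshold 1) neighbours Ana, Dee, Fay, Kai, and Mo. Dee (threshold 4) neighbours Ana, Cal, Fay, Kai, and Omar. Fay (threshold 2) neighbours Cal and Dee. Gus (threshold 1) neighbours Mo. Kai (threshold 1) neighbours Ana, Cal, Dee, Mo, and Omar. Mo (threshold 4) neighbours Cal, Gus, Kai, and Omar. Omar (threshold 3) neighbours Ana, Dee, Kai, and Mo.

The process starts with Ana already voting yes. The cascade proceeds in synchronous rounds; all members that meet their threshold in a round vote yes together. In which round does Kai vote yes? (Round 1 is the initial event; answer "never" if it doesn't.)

2

Round 1 — Ana votes yes (initial).
Round 2 — checking thresholds:
  Cal: 1 of 5 neighbours ≥ 1, votes yes.
  Dee: 1 of 5 neighbours < 4, below threshold.
  Kai: 1 of 5 neighbours ≥ 1, votes yes.
  Omar: 1 of 4 neighbours < 3, below threshold.
Round 3 — no new yes votes; cascade stops.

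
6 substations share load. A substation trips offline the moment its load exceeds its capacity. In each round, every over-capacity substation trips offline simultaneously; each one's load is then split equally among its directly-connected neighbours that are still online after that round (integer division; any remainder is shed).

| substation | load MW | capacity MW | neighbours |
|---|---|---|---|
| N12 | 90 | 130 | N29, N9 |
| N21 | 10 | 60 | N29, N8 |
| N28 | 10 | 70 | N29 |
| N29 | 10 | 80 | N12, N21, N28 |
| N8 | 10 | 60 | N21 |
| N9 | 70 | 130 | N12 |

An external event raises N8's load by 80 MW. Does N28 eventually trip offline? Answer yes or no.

Round 1 — N8 at 90 > 60. N8 trips offline.
  N8 sheds 90 MW to N21: 90 each.
    N21: 10+90 = 100 > 60
Round 2 — N21 trips offline.
  N21 sheds 100 MW to N29: 100 each.
    N29: 10+100 = 110 > 80
Round 3 — N29 trips offline.
  N29 sheds 110 MW to N12, N28: 55 each.
    N12: 90+55 = 145 > 130
    N28: 10+55 = 65 ≤ 70
Round 4 — N12 trips offline.
  N12 sheds 145 MW to N9: 145 each.
    N9: 70+145 = 215 > 130
Round 5 — N9 trips offline.
  N9 sheds 215 MW: no online neighbours, lost.
No further trips.

no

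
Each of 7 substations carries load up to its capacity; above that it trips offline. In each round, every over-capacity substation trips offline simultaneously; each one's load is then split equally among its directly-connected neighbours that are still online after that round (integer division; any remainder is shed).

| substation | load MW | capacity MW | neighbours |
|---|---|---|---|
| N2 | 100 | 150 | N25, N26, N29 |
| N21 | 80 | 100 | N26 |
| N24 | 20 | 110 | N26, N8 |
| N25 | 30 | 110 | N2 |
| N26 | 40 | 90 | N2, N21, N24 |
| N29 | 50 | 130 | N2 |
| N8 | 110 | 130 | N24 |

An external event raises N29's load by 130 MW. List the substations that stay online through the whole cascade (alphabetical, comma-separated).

N24, N8

Round 1 — N29 at 180 > 130. N29 trips offline.
  N29 sheds 180 MW to N2: 180 each.
    N2: 100+180 = 280 > 150
Round 2 — N2 trips offline.
  N2 sheds 280 MW to N25, N26: 140 each.
    N25: 30+140 = 170 > 110
    N26: 40+140 = 180 > 90
Round 3 — N25, N26 trip offline.
  N25 sheds 170 MW: no online neighbours, lost.
  N26 sheds 180 MW to N21, N24: 90 each.
    N21: 80+90 = 170 > 100
    N24: 20+90 = 110 ≤ 110
Round 4 — N21 trips offline.
  N21 sheds 170 MW: no online neighbours, lost.
No further trips.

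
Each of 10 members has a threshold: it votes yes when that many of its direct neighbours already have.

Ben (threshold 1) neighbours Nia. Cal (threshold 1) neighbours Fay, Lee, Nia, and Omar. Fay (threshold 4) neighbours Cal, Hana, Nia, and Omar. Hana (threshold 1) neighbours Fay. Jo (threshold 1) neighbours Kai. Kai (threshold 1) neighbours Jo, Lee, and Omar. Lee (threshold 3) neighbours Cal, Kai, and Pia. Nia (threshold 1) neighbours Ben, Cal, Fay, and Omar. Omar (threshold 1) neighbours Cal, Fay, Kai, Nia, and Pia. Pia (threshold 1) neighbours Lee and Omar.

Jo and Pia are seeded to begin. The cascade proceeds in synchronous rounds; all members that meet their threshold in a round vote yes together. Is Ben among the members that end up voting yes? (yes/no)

Round 1 — Jo, Pia vote yes (initial).
Round 2 — checking thresholds:
  Kai: 1 of 3 neighbours ≥ 1, votes yes.
  Lee: 1 of 3 neighbours < 3, below threshold.
  Omar: 1 of 5 neighbours ≥ 1, votes yes.
Round 3 — checking thresholds:
  Cal: 1 of 4 neighbours ≥ 1, votes yes.
  Fay: 1 of 4 neighbours < 4, below threshold.
  Lee: 2 of 3 neighbours < 3, below threshold.
  Nia: 1 of 4 neighbours ≥ 1, votes yes.
Round 4 — checking thresholds:
  Ben: 1 of 1 neighbours ≥ 1, votes yes.
  Fay: 3 of 4 neighbours < 4, below threshold.
  Lee: 3 of 3 neighbours ≥ 3, votes yes.
Round 5 — no new yes votes; cascade stops.

yes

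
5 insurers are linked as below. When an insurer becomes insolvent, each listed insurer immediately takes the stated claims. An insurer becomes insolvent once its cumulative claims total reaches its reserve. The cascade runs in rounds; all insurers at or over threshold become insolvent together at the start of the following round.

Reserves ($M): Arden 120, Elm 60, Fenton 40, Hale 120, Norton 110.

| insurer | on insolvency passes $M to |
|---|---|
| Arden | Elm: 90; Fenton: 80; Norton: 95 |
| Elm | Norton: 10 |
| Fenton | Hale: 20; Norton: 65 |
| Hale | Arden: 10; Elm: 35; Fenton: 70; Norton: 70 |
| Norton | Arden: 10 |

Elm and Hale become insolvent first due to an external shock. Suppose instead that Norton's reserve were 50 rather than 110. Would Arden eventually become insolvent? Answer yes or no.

With Norton's reserve at 50:
Round 1 — Elm, Hale become insolvent (initial).
  Arden: +10 → 10 < 120
  Fenton: +70 → 70 ≥ 40
  Norton: +10+70 → 80 ≥ 50
Round 2 — Fenton, Norton become insolvent.
  Arden: +10 → 20 < 120
No further insolvencies.

no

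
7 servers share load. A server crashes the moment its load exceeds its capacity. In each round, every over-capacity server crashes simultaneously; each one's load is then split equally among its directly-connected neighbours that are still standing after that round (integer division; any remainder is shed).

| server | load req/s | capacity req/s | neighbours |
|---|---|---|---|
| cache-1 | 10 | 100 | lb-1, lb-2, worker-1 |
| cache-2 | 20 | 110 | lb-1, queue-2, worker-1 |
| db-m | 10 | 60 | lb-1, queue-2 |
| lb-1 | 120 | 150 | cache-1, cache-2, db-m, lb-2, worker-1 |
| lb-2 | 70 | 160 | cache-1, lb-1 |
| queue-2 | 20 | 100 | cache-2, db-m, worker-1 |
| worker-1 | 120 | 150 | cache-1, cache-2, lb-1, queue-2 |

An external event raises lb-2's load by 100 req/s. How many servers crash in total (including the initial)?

Round 1 — lb-2 at 170 > 160. lb-2 crashes.
  lb-2 sheds 170 req/s to cache-1, lb-1: 85 each.
    cache-1: 10+85 = 95 ≤ 100
    lb-1: 120+85 = 205 > 150
Round 2 — lb-1 crashes.
  lb-1 sheds 205 req/s to cache-1, cache-2, db-m, worker-1: 51 each (1 lost).
    cache-1: 95+51 = 146 > 100
    cache-2: 20+51 = 71 ≤ 110
    db-m: 10+51 = 61 > 60
    worker-1: 120+51 = 171 > 150
Round 3 — cache-1, db-m, worker-1 crash.
  cache-1 sheds 146 req/s: no online neighbours, lost.
  db-m sheds 61 req/s to queue-2: 61 each.
    queue-2: 20+61 = 81 ≤ 100
  worker-1 sheds 171 req/s to cache-2, queue-2: 85 each (1 lost).
    cache-2: 71+85 = 156 > 110
    queue-2: 81+85 = 166 > 100
Round 4 — cache-2, queue-2 crash.
  cache-2 sheds 156 req/s: no online neighbours, lost.
  queue-2 sheds 166 req/s: no online neighbours, lost.
No further crashes.

7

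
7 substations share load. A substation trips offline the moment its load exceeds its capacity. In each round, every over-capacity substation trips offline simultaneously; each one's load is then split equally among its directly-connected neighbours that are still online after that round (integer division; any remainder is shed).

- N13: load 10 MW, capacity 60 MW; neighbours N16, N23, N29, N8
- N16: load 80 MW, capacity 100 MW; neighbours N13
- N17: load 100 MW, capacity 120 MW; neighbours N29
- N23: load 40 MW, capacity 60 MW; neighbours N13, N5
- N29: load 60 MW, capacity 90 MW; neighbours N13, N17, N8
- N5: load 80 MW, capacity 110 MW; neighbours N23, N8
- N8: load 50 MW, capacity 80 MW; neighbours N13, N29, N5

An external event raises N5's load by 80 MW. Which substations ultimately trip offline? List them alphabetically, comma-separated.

N13, N16, N17, N23, N29, N5, N8

Round 1 — N5 at 160 > 110. N5 trips offline.
  N5 sheds 160 MW to N23, N8: 80 each.
    N23: 40+80 = 120 > 60
    N8: 50+80 = 130 > 80
Round 2 — N23, N8 trip offline.
  N23 sheds 120 MW to N13: 120 each.
    N13: 10+120 = 130 > 60
  N8 sheds 130 MW to N13, N29: 65 each.
    N13: 130+65 = 195 > 60
    N29: 60+65 = 125 > 90
Round 3 — N13, N29 trip offline.
  N13 sheds 195 MW to N16: 195 each.
    N16: 80+195 = 275 > 100
  N29 sheds 125 MW to N17: 125 each.
    N17: 100+125 = 225 > 120
Round 4 — N16, N17 trip offline.
  N16 sheds 275 MW: no online neighbours, lost.
  N17 sheds 225 MW: no online neighbours, lost.
No further trips.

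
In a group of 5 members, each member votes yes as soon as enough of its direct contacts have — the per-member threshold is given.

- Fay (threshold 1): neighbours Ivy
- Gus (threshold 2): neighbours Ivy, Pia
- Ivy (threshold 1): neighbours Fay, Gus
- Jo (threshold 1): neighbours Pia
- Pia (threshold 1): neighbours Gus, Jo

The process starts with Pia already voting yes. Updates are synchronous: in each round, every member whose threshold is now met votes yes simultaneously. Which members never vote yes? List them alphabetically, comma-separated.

Round 1 — Pia votes yes (initial).
Round 2 — checking thresholds:
  Gus: 1 of 2 neighbours < 2, below threshold.
  Jo: 1 of 1 neighbours ≥ 1, votes yes.
Round 3 — no new yes votes; cascade stops.

Fay, Gus, Ivy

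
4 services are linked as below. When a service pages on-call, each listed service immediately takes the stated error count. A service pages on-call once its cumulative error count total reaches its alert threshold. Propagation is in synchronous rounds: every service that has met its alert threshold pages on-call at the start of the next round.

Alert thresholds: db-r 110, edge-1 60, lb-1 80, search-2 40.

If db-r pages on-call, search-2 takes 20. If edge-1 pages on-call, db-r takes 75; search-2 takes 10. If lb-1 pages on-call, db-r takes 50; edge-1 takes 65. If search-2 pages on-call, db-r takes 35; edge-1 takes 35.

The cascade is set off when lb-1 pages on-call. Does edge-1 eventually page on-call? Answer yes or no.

Round 1 — lb-1 pages on-call (initial).
  db-r: +50 → 50 < 110
  edge-1: +65 → 65 ≥ 60
Round 2 — edge-1 pages on-call.
  db-r: +75 → 125 ≥ 110
  search-2: +10 → 10 < 40
Round 3 — db-r pages on-call.
  search-2: +20 → 30 < 40
No further pages.

yes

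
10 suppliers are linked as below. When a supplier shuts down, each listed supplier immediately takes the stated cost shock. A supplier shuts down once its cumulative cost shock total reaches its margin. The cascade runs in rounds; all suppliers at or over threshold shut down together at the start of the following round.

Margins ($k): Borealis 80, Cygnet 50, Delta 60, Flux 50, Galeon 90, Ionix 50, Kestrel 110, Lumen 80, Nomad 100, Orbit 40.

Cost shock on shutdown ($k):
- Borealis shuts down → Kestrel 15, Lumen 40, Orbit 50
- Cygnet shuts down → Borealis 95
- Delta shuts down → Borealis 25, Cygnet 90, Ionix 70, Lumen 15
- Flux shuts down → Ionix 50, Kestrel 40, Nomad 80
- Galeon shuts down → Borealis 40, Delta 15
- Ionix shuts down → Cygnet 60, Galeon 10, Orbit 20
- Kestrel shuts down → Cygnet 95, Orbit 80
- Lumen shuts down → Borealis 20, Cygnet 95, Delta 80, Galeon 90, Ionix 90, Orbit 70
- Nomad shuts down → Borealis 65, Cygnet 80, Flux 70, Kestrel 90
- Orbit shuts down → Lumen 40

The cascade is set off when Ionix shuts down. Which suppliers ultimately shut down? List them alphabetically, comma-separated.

Round 1 — Ionix shuts down (initial).
  Cygnet: +60 → 60 ≥ 50
  Galeon: +10 → 10 < 90
  Orbit: +20 → 20 < 40
Round 2 — Cygnet shuts down.
  Borealis: +95 → 95 ≥ 80
Round 3 — Borealis shuts down.
  Kestrel: +15 → 15 < 110
  Lumen: +40 → 40 < 80
  Orbit: +50 → 70 ≥ 40
Round 4 — Orbit shuts down.
  Lumen: +40 → 80 ≥ 80
Round 5 — Lumen shuts down.
  Delta: +80 → 80 ≥ 60
  Galeon: +90 → 100 ≥ 90
Round 6 — Delta, Galeon shut down.
No further shutdowns.

Borealis, Cygnet, Delta, Galeon, Ionix, Lumen, Orbit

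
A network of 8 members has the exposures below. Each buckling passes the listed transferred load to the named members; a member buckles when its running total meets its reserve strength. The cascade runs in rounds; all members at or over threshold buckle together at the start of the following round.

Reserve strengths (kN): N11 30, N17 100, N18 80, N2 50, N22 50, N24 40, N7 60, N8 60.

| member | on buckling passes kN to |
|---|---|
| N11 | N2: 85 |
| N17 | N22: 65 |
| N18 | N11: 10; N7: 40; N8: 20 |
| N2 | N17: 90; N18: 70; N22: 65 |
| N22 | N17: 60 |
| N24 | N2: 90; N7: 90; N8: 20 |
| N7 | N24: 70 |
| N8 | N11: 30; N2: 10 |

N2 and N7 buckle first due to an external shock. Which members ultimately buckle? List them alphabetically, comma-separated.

N17, N2, N22, N24, N7

Round 1 — N2, N7 buckle (initial).
  N17: +90 → 90 < 100
  N18: +70 → 70 < 80
  N22: +65 → 65 ≥ 50
  N24: +70 → 70 ≥ 40
Round 2 — N22, N24 buckle.
  N17: +60 → 150 ≥ 100
  N8: +20 → 20 < 60
Round 3 — N17 buckles.
No further bucklings.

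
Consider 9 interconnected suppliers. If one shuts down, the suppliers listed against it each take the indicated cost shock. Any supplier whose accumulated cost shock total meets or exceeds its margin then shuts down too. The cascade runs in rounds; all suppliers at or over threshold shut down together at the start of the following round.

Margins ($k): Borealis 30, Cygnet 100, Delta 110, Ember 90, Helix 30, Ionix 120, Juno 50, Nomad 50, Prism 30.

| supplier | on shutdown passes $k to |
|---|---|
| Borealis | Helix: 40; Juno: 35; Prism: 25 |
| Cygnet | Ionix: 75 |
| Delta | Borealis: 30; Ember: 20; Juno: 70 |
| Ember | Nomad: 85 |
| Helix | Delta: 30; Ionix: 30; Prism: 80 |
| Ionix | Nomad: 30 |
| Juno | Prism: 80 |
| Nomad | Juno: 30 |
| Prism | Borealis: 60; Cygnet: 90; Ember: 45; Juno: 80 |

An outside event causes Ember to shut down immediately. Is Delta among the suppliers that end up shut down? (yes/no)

Round 1 — Ember shuts down (initial).
  Nomad: +85 → 85 ≥ 50
Round 2 — Nomad shuts down.
  Juno: +30 → 30 < 50
No further shutdowns.

no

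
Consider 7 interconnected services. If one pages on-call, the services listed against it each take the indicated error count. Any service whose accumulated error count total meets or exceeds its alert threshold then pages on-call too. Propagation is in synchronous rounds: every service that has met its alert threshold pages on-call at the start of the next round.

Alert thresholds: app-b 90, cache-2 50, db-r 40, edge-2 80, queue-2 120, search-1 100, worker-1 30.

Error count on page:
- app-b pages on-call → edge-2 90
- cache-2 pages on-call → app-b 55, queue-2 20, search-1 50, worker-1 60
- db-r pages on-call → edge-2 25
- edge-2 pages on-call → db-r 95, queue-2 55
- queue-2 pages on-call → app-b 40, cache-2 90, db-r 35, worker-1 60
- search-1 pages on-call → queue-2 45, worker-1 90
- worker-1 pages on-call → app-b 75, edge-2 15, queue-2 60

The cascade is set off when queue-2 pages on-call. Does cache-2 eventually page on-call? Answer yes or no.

Round 1 — queue-2 pages on-call (initial).
  app-b: +40 → 40 < 90
  cache-2: +90 → 90 ≥ 50
  db-r: +35 → 35 < 40
  worker-1: +60 → 60 ≥ 30
Round 2 — cache-2, worker-1 page on-call.
  app-b: +55+75 → 170 ≥ 90
  edge-2: +15 → 15 < 80
  search-1: +50 → 50 < 100
Round 3 — app-b pages on-call.
  edge-2: +90 → 105 ≥ 80
Round 4 — edge-2 pages on-call.
  db-r: +95 → 130 ≥ 40
Round 5 — db-r pages on-call.
No further pages.

yes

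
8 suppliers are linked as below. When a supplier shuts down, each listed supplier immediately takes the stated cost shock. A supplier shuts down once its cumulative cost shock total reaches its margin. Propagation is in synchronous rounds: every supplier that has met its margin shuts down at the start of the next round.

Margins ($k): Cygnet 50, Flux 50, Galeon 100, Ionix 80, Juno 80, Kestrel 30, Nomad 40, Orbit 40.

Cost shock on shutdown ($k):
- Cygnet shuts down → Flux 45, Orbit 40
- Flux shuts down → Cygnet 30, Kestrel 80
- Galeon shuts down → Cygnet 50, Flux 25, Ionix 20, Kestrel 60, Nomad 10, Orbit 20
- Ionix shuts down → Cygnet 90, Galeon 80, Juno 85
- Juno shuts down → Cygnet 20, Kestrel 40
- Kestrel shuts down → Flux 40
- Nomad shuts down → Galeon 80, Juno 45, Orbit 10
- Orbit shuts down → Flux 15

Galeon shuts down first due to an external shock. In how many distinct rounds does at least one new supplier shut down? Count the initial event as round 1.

Round 1 — Galeon shuts down (initial).
  Cygnet: +50 → 50 ≥ 50
  Flux: +25 → 25 < 50
  Ionix: +20 → 20 < 80
  Kestrel: +60 → 60 ≥ 30
  Nomad: +10 → 10 < 40
  Orbit: +20 → 20 < 40
Round 2 — Cygnet, Kestrel shut down.
  Flux: +45+40 → 110 ≥ 50
  Orbit: +40 → 60 ≥ 40
Round 3 — Flux, Orbit shut down.
No further shutdowns.

3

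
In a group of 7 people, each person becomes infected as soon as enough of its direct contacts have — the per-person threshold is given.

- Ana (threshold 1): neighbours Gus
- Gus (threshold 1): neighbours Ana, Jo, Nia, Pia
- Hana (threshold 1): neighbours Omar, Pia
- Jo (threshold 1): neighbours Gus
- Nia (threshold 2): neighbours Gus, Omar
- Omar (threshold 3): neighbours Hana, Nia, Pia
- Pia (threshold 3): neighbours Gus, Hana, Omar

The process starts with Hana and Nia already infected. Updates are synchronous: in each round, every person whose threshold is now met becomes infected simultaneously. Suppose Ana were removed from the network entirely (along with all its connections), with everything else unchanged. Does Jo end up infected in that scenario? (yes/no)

yes

With Ana removed:
Round 1 — Hana, Nia become infected (initial).
Round 2 — checking thresholds:
  Gus: 1 of 3 neighbours ≥ 1, becomes infected.
  Omar: 2 of 3 neighbours < 3, not yet.
  Pia: 1 of 3 neighbours < 3, not yet.
Round 3 — checking thresholds:
  Jo: 1 of 1 neighbours ≥ 1, becomes infected.
  Omar: 2 of 3 neighbours < 3, not yet.
  Pia: 2 of 3 neighbours < 3, not yet.
Round 4 — no new infections; cascade stops.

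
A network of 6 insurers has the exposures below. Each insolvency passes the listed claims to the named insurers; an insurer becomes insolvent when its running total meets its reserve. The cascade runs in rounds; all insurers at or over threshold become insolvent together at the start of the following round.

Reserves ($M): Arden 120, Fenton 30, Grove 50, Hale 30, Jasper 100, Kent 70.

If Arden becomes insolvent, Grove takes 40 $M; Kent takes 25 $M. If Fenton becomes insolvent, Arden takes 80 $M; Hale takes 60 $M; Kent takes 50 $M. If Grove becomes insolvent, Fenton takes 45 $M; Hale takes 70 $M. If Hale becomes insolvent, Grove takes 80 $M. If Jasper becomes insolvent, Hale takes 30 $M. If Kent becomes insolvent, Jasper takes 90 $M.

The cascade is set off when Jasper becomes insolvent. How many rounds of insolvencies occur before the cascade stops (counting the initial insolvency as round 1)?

4

Round 1 — Jasper becomes insolvent (initial).
  Hale: +30 → 30 ≥ 30
Round 2 — Hale becomes insolvent.
  Grove: +80 → 80 ≥ 50
Round 3 — Grove becomes insolvent.
  Fenton: +45 → 45 ≥ 30
Round 4 — Fenton becomes insolvent.
  Arden: +80 → 80 < 120
  Kent: +50 → 50 < 70
No further insolvencies.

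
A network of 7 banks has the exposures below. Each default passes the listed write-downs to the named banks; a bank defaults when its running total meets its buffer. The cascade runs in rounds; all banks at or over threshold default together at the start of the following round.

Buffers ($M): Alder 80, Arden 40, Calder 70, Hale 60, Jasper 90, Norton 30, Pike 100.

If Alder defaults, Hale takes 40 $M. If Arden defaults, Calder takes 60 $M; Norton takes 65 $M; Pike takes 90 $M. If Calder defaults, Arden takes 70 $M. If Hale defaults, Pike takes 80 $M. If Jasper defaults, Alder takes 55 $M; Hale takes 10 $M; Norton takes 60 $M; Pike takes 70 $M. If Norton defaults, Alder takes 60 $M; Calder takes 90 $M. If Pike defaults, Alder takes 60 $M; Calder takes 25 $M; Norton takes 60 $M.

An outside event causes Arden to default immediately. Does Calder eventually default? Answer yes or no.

Round 1 — Arden defaults (initial).
  Calder: +60 → 60 < 70
  Norton: +65 → 65 ≥ 30
  Pike: +90 → 90 < 100
Round 2 — Norton defaults.
  Alder: +60 → 60 < 80
  Calder: +90 → 150 ≥ 70
Round 3 — Calder defaults.
No further defaults.

yes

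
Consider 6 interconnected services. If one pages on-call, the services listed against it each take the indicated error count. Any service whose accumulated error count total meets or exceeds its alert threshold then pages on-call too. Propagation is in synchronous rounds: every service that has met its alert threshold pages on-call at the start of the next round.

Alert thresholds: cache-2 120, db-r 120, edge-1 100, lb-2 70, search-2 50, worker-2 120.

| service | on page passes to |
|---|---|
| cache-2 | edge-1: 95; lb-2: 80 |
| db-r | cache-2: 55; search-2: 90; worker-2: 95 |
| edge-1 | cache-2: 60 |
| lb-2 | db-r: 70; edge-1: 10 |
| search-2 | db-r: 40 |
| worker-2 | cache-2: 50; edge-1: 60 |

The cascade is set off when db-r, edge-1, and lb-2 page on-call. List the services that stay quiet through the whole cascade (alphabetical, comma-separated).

Round 1 — db-r, edge-1, lb-2 page on-call (initial).
  cache-2: +55+60 → 115 < 120
  search-2: +90 → 90 ≥ 50
  worker-2: +95 → 95 < 120
Round 2 — search-2 pages on-call.
No further pages.

cache-2, worker-2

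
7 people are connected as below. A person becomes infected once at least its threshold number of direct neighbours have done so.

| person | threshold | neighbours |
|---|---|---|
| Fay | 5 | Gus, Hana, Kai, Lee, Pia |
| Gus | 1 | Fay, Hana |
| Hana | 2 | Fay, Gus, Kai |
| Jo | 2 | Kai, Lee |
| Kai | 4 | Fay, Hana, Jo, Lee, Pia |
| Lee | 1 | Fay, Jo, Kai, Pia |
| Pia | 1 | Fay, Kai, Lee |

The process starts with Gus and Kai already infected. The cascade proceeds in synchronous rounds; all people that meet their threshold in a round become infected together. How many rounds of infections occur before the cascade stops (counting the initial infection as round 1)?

Round 1 — Gus, Kai become infected (initial).
Round 2 — checking thresholds:
  Fay: 2 of 5 neighbours < 5, not yet.
  Hana: 2 of 3 neighbours ≥ 2, becomes infected.
  Jo: 1 of 2 neighbours < 2, not yet.
  Lee: 1 of 4 neighbours ≥ 1, becomes infected.
  Pia: 1 of 3 neighbours ≥ 1, becomes infected.
Round 3 — checking thresholds:
  Fay: 5 of 5 neighbours ≥ 5, becomes infected.
  Jo: 2 of 2 neighbours ≥ 2, becomes infected.
Round 4 — no new infections; cascade stops.

3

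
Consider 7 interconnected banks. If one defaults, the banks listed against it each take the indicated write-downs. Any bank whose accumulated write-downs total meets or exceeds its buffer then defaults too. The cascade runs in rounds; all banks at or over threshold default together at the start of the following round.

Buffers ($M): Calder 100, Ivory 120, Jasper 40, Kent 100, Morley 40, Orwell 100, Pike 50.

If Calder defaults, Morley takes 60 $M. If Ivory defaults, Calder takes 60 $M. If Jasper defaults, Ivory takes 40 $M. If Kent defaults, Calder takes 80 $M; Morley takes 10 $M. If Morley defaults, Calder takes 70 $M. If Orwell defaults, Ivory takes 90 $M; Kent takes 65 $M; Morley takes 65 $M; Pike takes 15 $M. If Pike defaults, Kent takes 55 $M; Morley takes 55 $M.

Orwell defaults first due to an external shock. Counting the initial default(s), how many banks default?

Round 1 — Orwell defaults (initial).
  Ivory: +90 → 90 < 120
  Kent: +65 → 65 < 100
  Morley: +65 → 65 ≥ 40
  Pike: +15 → 15 < 50
Round 2 — Morley defaults.
  Calder: +70 → 70 < 100
No further defaults.

2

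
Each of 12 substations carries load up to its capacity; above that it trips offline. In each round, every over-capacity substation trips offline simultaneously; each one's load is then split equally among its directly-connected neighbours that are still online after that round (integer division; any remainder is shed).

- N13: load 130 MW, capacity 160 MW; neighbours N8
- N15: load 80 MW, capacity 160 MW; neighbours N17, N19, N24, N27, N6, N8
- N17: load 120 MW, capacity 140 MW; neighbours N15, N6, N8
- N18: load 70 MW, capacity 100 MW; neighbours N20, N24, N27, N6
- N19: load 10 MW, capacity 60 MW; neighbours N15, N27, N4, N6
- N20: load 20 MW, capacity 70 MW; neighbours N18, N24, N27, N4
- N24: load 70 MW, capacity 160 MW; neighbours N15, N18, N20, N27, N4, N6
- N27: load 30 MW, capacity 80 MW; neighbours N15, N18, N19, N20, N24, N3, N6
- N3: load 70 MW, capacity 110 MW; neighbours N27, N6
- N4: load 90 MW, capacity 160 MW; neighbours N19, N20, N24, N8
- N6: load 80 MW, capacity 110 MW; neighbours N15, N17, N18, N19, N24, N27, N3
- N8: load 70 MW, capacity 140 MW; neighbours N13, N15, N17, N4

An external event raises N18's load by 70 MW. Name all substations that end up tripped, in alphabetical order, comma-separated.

Round 1 — N18 at 140 > 100. N18 trips offline.
  N18 sheds 140 MW to N20, N24, N27, N6: 35 each.
    N20: 20+35 = 55 ≤ 70
    N24: 70+35 = 105 ≤ 160
    N27: 30+35 = 65 ≤ 80
    N6: 80+35 = 115 > 110
Round 2 — N6 trips offline.
  N6 sheds 115 MW to N15, N17, N19, N24, N27, N3: 19 each (1 lost).
    N15: 80+19 = 99 ≤ 160
    N17: 120+19 = 139 ≤ 140
    N19: 10+19 = 29 ≤ 60
    N24: 105+19 = 124 ≤ 160
    N27: 65+19 = 84 > 80
    N3: 70+19 = 89 ≤ 110
Round 3 — N27 trips offline.
  N27 sheds 84 MW to N15, N19, N20, N24, N3: 16 each (4 lost).
    N15: 99+16 = 115 ≤ 160
    N19: 29+16 = 45 ≤ 60
    N20: 55+16 = 71 > 70
    N24: 124+16 = 140 ≤ 160
    N3: 89+16 = 105 ≤ 110
Round 4 — N20 trips offline.
  N20 sheds 71 MW to N24, N4: 35 each (1 lost).
    N24: 140+35 = 175 > 160
    N4: 90+35 = 125 ≤ 160
Round 5 — N24 trips offline.
  N24 sheds 175 MW to N15, N4: 87 each (1 lost).
    N15: 115+87 = 202 > 160
    N4: 125+87 = 212 > 160
Round 6 — N15, N4 trip offline.
  N15 sheds 202 MW to N17, N19, N8: 67 each (1 lost).
    N17: 139+67 = 206 > 140
    N19: 45+67 = 112 > 60
    N8: 70+67 = 137 ≤ 140
  N4 sheds 212 MW to N19, N8: 106 each.
    N19: 112+106 = 218 > 60
    N8: 137+106 = 243 > 140
Round 7 — N17, N19, N8 trip offline.
  N17 sheds 206 MW: no online neighbours, lost.
  N19 sheds 218 MW: no online neighbours, lost.
  N8 sheds 243 MW to N13: 243 each.
    N13: 130+243 = 373 > 160
Round 8 — N13 trips offline.
  N13 sheds 373 MW: no online neighbours, lost.
No further trips.

N13, N15, N17, N18, N19, N20, N24, N27, N4, N6, N8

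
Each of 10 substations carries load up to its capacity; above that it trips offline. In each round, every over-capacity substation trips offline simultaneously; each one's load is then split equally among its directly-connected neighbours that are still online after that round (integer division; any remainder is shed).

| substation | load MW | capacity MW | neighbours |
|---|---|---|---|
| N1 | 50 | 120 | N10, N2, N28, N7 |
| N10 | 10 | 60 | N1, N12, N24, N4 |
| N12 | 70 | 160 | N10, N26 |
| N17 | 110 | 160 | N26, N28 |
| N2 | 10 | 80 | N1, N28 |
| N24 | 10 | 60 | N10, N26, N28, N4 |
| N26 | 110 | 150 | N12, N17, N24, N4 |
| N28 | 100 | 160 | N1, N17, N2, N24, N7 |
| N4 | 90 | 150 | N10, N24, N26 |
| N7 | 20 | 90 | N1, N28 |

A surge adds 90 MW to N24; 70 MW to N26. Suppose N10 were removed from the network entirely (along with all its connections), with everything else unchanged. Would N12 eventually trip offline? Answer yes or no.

With N10 removed:
Round 1 — N24 at 100 > 60; N26 at 180 > 150. N24, N26 trip offline.
  N24 sheds 100 MW to N28, N4: 50 each.
    N28: 100+50 = 150 ≤ 160
    N4: 90+50 = 140 ≤ 150
  N26 sheds 180 MW to N12, N17, N4: 60 each.
    N12: 70+60 = 130 ≤ 160
    N17: 110+60 = 170 > 160
    N4: 140+60 = 200 > 150
Round 2 — N17, N4 trip offline.
  N17 sheds 170 MW to N28: 170 each.
    N28: 150+170 = 320 > 160
  N4 sheds 200 MW: no online neighbours, lost.
Round 3 — N28 trips offline.
  N28 sheds 320 MW to N1, N2, N7: 106 each (2 lost).
    N1: 50+106 = 156 > 120
    N2: 10+106 = 116 > 80
    N7: 20+106 = 126 > 90
Round 4 — N1, N2, N7 trip offline.
  N1 sheds 156 MW: no online neighbours, lost.
  N2 sheds 116 MW: no online neighbours, lost.
  N7 sheds 126 MW: no online neighbours, lost.
No further trips.

no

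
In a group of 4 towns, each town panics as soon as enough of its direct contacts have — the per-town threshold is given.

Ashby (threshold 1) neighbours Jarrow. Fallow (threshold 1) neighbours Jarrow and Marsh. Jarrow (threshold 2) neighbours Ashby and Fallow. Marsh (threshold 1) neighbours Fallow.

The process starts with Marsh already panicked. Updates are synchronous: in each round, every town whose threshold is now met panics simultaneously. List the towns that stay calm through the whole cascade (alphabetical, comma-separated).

Round 1 — Marsh panics (initial).
Round 2 — checking thresholds:
  Fallow: 1 of 2 neighbours ≥ 1, panics.
Round 3 — no new panics; cascade stops.

Ashby, Jarrow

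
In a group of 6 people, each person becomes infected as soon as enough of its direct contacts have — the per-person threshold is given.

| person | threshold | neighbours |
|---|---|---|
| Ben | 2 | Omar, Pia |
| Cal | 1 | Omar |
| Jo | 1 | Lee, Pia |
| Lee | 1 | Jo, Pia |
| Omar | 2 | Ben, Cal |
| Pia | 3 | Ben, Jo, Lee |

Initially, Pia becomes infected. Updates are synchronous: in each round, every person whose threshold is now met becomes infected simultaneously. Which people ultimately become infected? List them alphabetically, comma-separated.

Jo, Lee, Pia

Round 1 — Pia becomes infected (initial).
Round 2 — checking thresholds:
  Ben: 1 of 2 neighbours < 2, holds.
  Jo: 1 of 2 neighbours ≥ 1, becomes infected.
  Lee: 1 of 2 neighbours ≥ 1, becomes infected.
Round 3 — no new infections; cascade stops.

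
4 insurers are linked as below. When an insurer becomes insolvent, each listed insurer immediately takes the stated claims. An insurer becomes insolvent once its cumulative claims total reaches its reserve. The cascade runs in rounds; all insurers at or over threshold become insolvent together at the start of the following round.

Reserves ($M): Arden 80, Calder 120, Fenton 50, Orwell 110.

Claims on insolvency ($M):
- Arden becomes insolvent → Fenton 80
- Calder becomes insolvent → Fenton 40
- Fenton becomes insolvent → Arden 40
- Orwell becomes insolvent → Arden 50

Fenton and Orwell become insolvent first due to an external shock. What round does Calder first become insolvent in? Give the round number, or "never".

never

Round 1 — Fenton, Orwell become insolvent (initial).
  Arden: +40+50 → 90 ≥ 80
Round 2 — Arden becomes insolvent.
No further insolvencies.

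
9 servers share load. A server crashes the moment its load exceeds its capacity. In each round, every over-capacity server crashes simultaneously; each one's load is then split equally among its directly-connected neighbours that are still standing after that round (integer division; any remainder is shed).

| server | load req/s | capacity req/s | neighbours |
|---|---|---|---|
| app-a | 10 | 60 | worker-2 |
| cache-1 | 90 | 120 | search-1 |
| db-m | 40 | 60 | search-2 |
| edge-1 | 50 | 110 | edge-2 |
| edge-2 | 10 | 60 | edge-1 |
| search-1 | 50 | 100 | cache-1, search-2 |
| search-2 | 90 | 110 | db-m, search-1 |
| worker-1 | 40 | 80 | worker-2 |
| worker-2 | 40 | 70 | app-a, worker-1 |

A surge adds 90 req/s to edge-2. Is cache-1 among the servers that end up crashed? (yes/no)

no

Round 1 — edge-2 at 100 > 60. edge-2 crashes.
  edge-2 sheds 100 req/s to edge-1: 100 each.
    edge-1: 50+100 = 150 > 110
Round 2 — edge-1 crashes.
  edge-1 sheds 150 req/s: no online neighbours, lost.
No further crashes.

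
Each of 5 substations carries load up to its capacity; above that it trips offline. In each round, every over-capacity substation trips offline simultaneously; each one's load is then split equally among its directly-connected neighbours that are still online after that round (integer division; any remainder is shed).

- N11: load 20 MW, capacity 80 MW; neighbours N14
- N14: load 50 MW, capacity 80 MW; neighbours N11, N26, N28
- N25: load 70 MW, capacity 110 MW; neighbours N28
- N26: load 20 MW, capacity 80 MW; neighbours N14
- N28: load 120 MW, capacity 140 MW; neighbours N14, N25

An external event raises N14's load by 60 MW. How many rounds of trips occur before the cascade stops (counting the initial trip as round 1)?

Round 1 — N14 at 110 > 80. N14 trips offline.
  N14 sheds 110 MW to N11, N26, N28: 36 each (2 lost).
    N11: 20+36 = 56 ≤ 80
    N26: 20+36 = 56 ≤ 80
    N28: 120+36 = 156 > 140
Round 2 — N28 trips offline.
  N28 sheds 156 MW to N25: 156 each.
    N25: 70+156 = 226 > 110
Round 3 — N25 trips offline.
  N25 sheds 226 MW: no online neighbours, lost.
No further trips.

3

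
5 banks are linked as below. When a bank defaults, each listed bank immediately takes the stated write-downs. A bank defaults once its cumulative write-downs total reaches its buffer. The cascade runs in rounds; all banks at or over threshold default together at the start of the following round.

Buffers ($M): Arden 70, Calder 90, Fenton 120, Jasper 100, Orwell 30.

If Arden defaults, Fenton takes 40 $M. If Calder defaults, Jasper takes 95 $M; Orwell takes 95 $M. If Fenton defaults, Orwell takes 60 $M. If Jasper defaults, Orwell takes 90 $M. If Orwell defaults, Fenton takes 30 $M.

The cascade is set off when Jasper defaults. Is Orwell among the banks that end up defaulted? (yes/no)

yes

Round 1 — Jasper defaults (initial).
  Orwell: +90 → 90 ≥ 30
Round 2 — Orwell defaults.
  Fenton: +30 → 30 < 120
No further defaults.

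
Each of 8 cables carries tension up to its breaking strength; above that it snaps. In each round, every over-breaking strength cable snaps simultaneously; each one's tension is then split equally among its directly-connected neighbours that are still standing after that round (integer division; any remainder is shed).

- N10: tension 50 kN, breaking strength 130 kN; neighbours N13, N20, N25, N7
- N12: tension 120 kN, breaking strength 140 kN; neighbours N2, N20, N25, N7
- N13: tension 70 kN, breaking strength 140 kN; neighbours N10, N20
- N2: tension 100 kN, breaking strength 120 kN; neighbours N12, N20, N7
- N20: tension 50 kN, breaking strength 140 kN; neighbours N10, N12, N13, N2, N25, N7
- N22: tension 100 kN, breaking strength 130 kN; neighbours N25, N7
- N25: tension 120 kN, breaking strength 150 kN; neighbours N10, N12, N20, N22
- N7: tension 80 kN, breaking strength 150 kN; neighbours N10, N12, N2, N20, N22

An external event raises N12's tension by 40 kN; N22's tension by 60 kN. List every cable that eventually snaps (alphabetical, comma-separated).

N10, N12, N13, N2, N20, N22, N25, N7

Round 1 — N12 at 160 > 140; N22 at 160 > 130. N12, N22 snap.
  N12 sheds 160 kN to N2, N20, N25, N7: 40 each.
    N2: 100+40 = 140 > 120
    N20: 50+40 = 90 ≤ 140
    N25: 120+40 = 160 > 150
    N7: 80+40 = 120 ≤ 150
  N22 sheds 160 kN to N25, N7: 80 each.
    N25: 160+80 = 240 > 150
    N7: 120+80 = 200 > 150
Round 2 — N2, N25, N7 snap.
  N2 sheds 140 kN to N20: 140 each.
    N20: 90+140 = 230 > 140
  N25 sheds 240 kN to N10, N20: 120 each.
    N10: 50+120 = 170 > 130
    N20: 230+120 = 350 > 140
  N7 sheds 200 kN to N10, N20: 100 each.
    N10: 170+100 = 270 > 130
    N20: 350+100 = 450 > 140
Round 3 — N10, N20 snap.
  N10 sheds 270 kN to N13: 270 each.
    N13: 70+270 = 340 > 140
  N20 sheds 450 kN to N13: 450 each.
    N13: 340+450 = 790 > 140
Round 4 — N13 snaps.
  N13 sheds 790 kN: no online neighbours, lost.
No further breaks.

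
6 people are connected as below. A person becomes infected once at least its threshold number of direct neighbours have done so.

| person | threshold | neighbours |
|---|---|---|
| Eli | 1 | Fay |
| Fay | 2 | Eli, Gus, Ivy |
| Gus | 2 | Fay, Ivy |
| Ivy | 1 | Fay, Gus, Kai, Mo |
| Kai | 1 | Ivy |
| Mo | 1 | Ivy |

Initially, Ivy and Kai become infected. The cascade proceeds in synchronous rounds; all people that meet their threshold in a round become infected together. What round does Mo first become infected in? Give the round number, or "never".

2

Round 1 — Ivy, Kai become infected (initial).
Round 2 — checking thresholds:
  Fay: 1 of 3 neighbours < 2, holds.
  Gus: 1 of 2 neighbours < 2, holds.
  Mo: 1 of 1 neighbours ≥ 1, becomes infected.
Round 3 — no new infections; cascade stops.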